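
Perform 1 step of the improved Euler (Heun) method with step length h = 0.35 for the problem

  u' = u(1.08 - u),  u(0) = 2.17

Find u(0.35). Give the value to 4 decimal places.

Heun: k1 = f(t_n, u_n); k2 = f(t_n + h, u_n + h·k1); u_{n+1} = u_n + (h/2)·(k1 + k2).
t=0.000000, u=2.170000:
  k1 = f(0.000000, 2.170000) = -2.365300
  k2 = f(0.350000, 1.342145) = -0.351837
  u ← 2.170000 + (0.35/2)·(-2.365300 + (-0.351837)) = 1.694501
u(0.35) ≈ 1.6945

1.6945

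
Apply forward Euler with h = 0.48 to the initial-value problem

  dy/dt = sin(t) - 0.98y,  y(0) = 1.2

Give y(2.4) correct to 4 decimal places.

Euler: y_{n+1} = y_n + h·f(t_n, y_n).
t=0.000000, y=1.200000: f=-1.176000 → y ← 1.200000 + 0.48·(-1.176000) = 0.635520
t=0.480000, y=0.635520: f=-0.161030 → y ← 0.635520 + 0.48·(-0.161030) = 0.558225
t=0.960000, y=0.558225: f=0.272131 → y ← 0.558225 + 0.48·0.272131 = 0.688848
t=1.440000, y=0.688848: f=0.316387 → y ← 0.688848 + 0.48·0.316387 = 0.840714
t=1.920000, y=0.840714: f=0.115746 → y ← 0.840714 + 0.48·0.115746 = 0.896272
y(2.4) ≈ 0.8963

0.8963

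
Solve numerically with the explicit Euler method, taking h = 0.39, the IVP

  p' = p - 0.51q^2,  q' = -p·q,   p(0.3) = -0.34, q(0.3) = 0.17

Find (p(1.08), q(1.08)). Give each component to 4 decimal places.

Euler on (p,q): p_{n+1} = p_n + h·p', q_{n+1} = q_n + h·q'.
0.300000: (-0.340000, 0.170000); f=(-0.354739, 0.057800) → (-0.478348, 0.192542)
0.690000: (-0.478348, 0.192542); f=(-0.497255, 0.092102) → (-0.672278, 0.228462)
(p(1.08), q(1.08)) ≈ (-0.6723, 0.2285)

-0.6723, 0.2285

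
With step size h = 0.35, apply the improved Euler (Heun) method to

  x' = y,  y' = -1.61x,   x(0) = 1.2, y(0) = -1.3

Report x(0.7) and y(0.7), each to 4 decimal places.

-0.0819, -2.0189

Heun on (x,y): k1 = f(t_n, state_n); k2 = f(t_n + h, state_n + h·k1); state_{n+1} = state_n + (h/2)·(k1 + k2).
0.000000: (1.200000, -1.300000)
  k1 = (-1.300000, -1.932000)
  predictor → (0.745000, -1.976200)
  k2 = (-1.976200, -1.199450)
  → (0.626665, -1.848004)
0.350000: (0.626665, -1.848004)
  k1 = (-1.848004, -1.008931)
  predictor → (-0.020136, -2.201129)
  k2 = (-2.201129, 0.032419)
  → (-0.081933, -2.018893)
(x(0.7), y(0.7)) ≈ (-0.0819, -2.0189)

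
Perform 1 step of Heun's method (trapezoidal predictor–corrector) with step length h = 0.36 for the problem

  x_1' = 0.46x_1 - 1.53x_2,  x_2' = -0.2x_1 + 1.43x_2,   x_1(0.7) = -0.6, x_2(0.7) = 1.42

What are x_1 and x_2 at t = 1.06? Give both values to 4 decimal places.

-1.7677, 2.4252

Heun on (x_1,x_2): k1 = f(t_n, state_n); k2 = f(t_n + h, state_n + h·k1); state_{n+1} = state_n + (h/2)·(k1 + k2).
0.700000: (-0.600000, 1.420000)
  k1 = (-2.448600, 2.150600)
  predictor → (-1.481496, 2.194216)
  k2 = (-4.038639, 3.434028)
  → (-1.767703, 2.425233)
(x_1(1.06), x_2(1.06)) ≈ (-1.7677, 2.4252)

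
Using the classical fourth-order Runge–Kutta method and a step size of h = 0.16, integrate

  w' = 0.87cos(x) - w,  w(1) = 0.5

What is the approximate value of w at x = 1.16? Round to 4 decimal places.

RK4: k1 = f(x_n, w_n); k2 = f(x_n + h/2, w_n + (h/2)·k1); k3 = f(x_n + h/2, w_n + (h/2)·k2); k4 = f(x_n + h, w_n + h·k3); w_{n+1} = w_n + (h/6)·(k1 + 2k2 + 2k3 + k4).
x=1.000000, w=0.500000:
  k1 = f(1.000000, 0.500000) = -0.029937
  k2 = f(1.080000, 0.497605) = -0.087549
  k3 = f(1.080000, 0.492996) = -0.082940
  k4 = f(1.160000, 0.486730) = -0.139304
  w ← 0.500000 + (0.16/6)·(k1 + 2k2 + 2k3 + k4) = 0.486394
w(1.16) ≈ 0.4864

0.4864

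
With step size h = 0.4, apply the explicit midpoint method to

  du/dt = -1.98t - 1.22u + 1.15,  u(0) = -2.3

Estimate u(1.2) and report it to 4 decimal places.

-0.8239

Midpoint: k1 = f(t_n, u_n); k2 = f(t_n + h/2, u_n + (h/2)·k1); u_{n+1} = u_n + h·k2.
t=0.000000, u=-2.300000:
  k1 = f(0.000000, -2.300000) = 3.956000
  k2 = f(0.200000, -1.508800) = 2.594736
  u ← -2.300000 + 0.4·2.594736 = -1.262106
t=0.400000, u=-1.262106:
  k1 = f(0.400000, -1.262106) = 1.897769
  k2 = f(0.600000, -0.882552) = 1.038713
  u ← -1.262106 + 0.4·1.038713 = -0.846620
t=0.800000, u=-0.846620:
  k1 = f(0.800000, -0.846620) = 0.598877
  k2 = f(1.000000, -0.726845) = 0.056751
  u ← -0.846620 + 0.4·0.056751 = -0.823920
u(1.2) ≈ -0.8239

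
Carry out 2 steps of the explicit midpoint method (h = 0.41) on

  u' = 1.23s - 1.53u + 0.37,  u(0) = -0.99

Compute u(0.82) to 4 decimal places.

Midpoint: k1 = f(s_n, u_n); k2 = f(s_n + h/2, u_n + (h/2)·k1); u_{n+1} = u_n + h·k2.
s=0.000000, u=-0.990000:
  k1 = f(0.000000, -0.990000) = 1.884700
  k2 = f(0.205000, -0.603637) = 1.545714
  u ← -0.990000 + 0.41·1.545714 = -0.356257
s=0.410000, u=-0.356257:
  k1 = f(0.410000, -0.356257) = 1.419374
  k2 = f(0.615000, -0.065286) = 1.226337
  u ← -0.356257 + 0.41·1.226337 = 0.146541
u(0.82) ≈ 0.1465

0.1465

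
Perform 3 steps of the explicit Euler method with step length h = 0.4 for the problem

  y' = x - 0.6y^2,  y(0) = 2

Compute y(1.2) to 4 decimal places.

Euler: y_{n+1} = y_n + h·f(x_n, y_n).
x=0.000000, y=2.000000: f=-2.400000 → y ← 2.000000 + 0.4·(-2.400000) = 1.040000
x=0.400000, y=1.040000: f=-0.248960 → y ← 1.040000 + 0.4·(-0.248960) = 0.940416
x=0.800000, y=0.940416: f=0.269371 → y ← 0.940416 + 0.4·0.269371 = 1.048164
y(1.2) ≈ 1.0482

1.0482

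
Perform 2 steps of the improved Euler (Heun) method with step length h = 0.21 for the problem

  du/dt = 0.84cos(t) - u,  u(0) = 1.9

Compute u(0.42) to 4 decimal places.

Heun: k1 = f(t_n, u_n); k2 = f(t_n + h, u_n + h·k1); u_{n+1} = u_n + (h/2)·(k1 + k2).
t=0.000000, u=1.900000:
  k1 = f(0.000000, 1.900000) = -1.060000
  k2 = f(0.210000, 1.677400) = -0.855854
  u ← 1.900000 + (0.21/2)·(-1.060000 + (-0.855854)) = 1.698835
t=0.210000, u=1.698835:
  k1 = f(0.210000, 1.698835) = -0.877289
  k2 = f(0.420000, 1.514605) = -0.747610
  u ← 1.698835 + (0.21/2)·(-0.877289 + (-0.747610)) = 1.528221
u(0.42) ≈ 1.5282

1.5282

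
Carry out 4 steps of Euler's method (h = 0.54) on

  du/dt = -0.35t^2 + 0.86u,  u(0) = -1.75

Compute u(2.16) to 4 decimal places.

-8.9848

Euler: u_{n+1} = u_n + h·f(t_n, u_n).
t=0.000000, u=-1.750000: f=-1.505000 → u ← -1.750000 + 0.54·(-1.505000) = -2.562700
t=0.540000, u=-2.562700: f=-2.305982 → u ← -2.562700 + 0.54·(-2.305982) = -3.807930
t=1.080000, u=-3.807930: f=-3.683060 → u ← -3.807930 + 0.54·(-3.683060) = -5.796783
t=1.620000, u=-5.796783: f=-5.903773 → u ← -5.796783 + 0.54·(-5.903773) = -8.984820
u(2.16) ≈ -8.9848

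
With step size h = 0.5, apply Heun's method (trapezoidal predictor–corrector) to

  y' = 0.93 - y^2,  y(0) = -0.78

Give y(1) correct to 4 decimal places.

Heun: k1 = f(x_n, y_n); k2 = f(x_n + h, y_n + h·k1); y_{n+1} = y_n + (h/2)·(k1 + k2).
x=0.000000, y=-0.780000:
  k1 = f(0.000000, -0.780000) = 0.321600
  k2 = f(0.500000, -0.619200) = 0.546591
  y ← -0.780000 + (0.5/2)·(0.321600 + 0.546591) = -0.562952
x=0.500000, y=-0.562952:
  k1 = f(0.500000, -0.562952) = 0.613085
  k2 = f(1.000000, -0.256410) = 0.864254
  y ← -0.562952 + (0.5/2)·(0.613085 + 0.864254) = -0.193617
y(1) ≈ -0.1936

-0.1936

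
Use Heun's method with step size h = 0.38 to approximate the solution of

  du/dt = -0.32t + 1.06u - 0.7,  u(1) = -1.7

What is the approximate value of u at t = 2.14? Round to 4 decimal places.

Heun: k1 = f(t_n, u_n); k2 = f(t_n + h, u_n + h·k1); u_{n+1} = u_n + (h/2)·(k1 + k2).
t=1.000000, u=-1.700000:
  k1 = f(1.000000, -1.700000) = -2.822000
  k2 = f(1.380000, -2.772360) = -4.080302
  u ← -1.700000 + (0.38/2)·(-2.822000 + (-4.080302)) = -3.011437
t=1.380000, u=-3.011437:
  k1 = f(1.380000, -3.011437) = -4.333724
  k2 = f(1.760000, -4.658252) = -6.200947
  u ← -3.011437 + (0.38/2)·(-4.333724 + (-6.200947)) = -5.013025
t=1.760000, u=-5.013025:
  k1 = f(1.760000, -5.013025) = -6.577006
  k2 = f(2.140000, -7.512287) = -9.347824
  u ← -5.013025 + (0.38/2)·(-6.577006 + (-9.347824)) = -8.038743
u(2.14) ≈ -8.0387

-8.0387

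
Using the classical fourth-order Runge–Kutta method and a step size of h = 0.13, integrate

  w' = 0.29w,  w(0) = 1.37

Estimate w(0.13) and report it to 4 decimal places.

RK4: k1 = f(t_n, w_n); k2 = f(t_n + h/2, w_n + (h/2)·k1); k3 = f(t_n + h/2, w_n + (h/2)·k2); k4 = f(t_n + h, w_n + h·k3); w_{n+1} = w_n + (h/6)·(k1 + 2k2 + 2k3 + k4).
t=0.000000, w=1.370000:
  k1 = f(0.000000, 1.370000) = 0.397300
  k2 = f(0.065000, 1.395825) = 0.404789
  k3 = f(0.065000, 1.396311) = 0.404930
  k4 = f(0.130000, 1.422641) = 0.412566
  w ← 1.370000 + (0.13/6)·(k1 + 2k2 + 2k3 + k4) = 1.422635
w(0.13) ≈ 1.4226

1.4226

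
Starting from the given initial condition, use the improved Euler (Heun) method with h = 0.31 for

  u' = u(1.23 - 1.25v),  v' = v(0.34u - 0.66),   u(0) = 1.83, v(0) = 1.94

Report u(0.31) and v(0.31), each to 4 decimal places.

Heun on (u,v): k1 = f(t_n, state_n); k2 = f(t_n + h, state_n + h·k1); state_{n+1} = state_n + (h/2)·(k1 + k2).
0.000000: (1.830000, 1.940000)
  k1 = (-2.186850, -0.073332)
  predictor → (1.152077, 1.917267)
  k2 = (-1.343994, -0.514391)
  → (1.282719, 1.848903)
(u(0.31), v(0.31)) ≈ (1.2827, 1.8489)

1.2827, 1.8489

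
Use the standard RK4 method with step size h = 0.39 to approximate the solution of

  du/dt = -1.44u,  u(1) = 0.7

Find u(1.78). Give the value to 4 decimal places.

0.2280

RK4: k1 = f(t_n, u_n); k2 = f(t_n + h/2, u_n + (h/2)·k1); k3 = f(t_n + h/2, u_n + (h/2)·k2); k4 = f(t_n + h, u_n + h·k3); u_{n+1} = u_n + (h/6)·(k1 + 2k2 + 2k3 + k4).
t=1.000000, u=0.700000:
  k1 = f(1.000000, 0.700000) = -1.008000
  k2 = f(1.195000, 0.503440) = -0.724954
  k3 = f(1.195000, 0.558634) = -0.804433
  k4 = f(1.390000, 0.386271) = -0.556230
  u ← 0.700000 + (0.39/6)·(k1 + 2k2 + 2k3 + k4) = 0.399505
t=1.390000, u=0.399505:
  k1 = f(1.390000, 0.399505) = -0.575287
  k2 = f(1.585000, 0.287324) = -0.413746
  k3 = f(1.585000, 0.318824) = -0.459107
  k4 = f(1.780000, 0.220453) = -0.317452
  u ← 0.399505 + (0.39/6)·(k1 + 2k2 + 2k3 + k4) = 0.228006
u(1.78) ≈ 0.2280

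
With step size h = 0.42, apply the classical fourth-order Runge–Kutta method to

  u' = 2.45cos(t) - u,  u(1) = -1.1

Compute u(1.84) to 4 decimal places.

RK4: k1 = f(t_n, u_n); k2 = f(t_n + h/2, u_n + (h/2)·k1); k3 = f(t_n + h/2, u_n + (h/2)·k2); k4 = f(t_n + h, u_n + h·k3); u_{n+1} = u_n + (h/6)·(k1 + 2k2 + 2k3 + k4).
t=1.000000, u=-1.100000:
  k1 = f(1.000000, -1.100000) = 2.423741
  k2 = f(1.210000, -0.591014) = 1.455912
  k3 = f(1.210000, -0.794258) = 1.659156
  k4 = f(1.420000, -0.403154) = 0.771207
  u ← -1.100000 + (0.42/6)·(k1 + 2k2 + 2k3 + k4) = -0.440244
t=1.420000, u=-0.440244:
  k1 = f(1.420000, -0.440244) = 0.808297
  k2 = f(1.630000, -0.270502) = 0.125538
  k3 = f(1.630000, -0.413881) = 0.268917
  k4 = f(1.840000, -0.327299) = -0.324312
  u ← -0.440244 + (0.42/6)·(k1 + 2k2 + 2k3 + k4) = -0.351142
u(1.84) ≈ -0.3511

-0.3511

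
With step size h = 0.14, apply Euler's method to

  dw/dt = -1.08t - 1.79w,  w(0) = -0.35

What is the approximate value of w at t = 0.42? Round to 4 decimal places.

Euler: w_{n+1} = w_n + h·f(t_n, w_n).
t=0.000000, w=-0.350000: f=0.626500 → w ← -0.350000 + 0.14·0.626500 = -0.262290
t=0.140000, w=-0.262290: f=0.318299 → w ← -0.262290 + 0.14·0.318299 = -0.217728
t=0.280000, w=-0.217728: f=0.087333 → w ← -0.217728 + 0.14·0.087333 = -0.205501
w(0.42) ≈ -0.2055

-0.2055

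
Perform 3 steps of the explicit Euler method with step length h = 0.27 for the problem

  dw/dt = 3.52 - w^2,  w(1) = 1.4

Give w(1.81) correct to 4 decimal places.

Euler: w_{n+1} = w_n + h·f(t_n, w_n).
t=1.000000, w=1.400000: f=1.560000 → w ← 1.400000 + 0.27·1.560000 = 1.821200
t=1.270000, w=1.821200: f=0.203231 → w ← 1.821200 + 0.27·0.203231 = 1.876072
t=1.540000, w=1.876072: f=0.000353 → w ← 1.876072 + 0.27·0.000353 = 1.876168
w(1.81) ≈ 1.8762

1.8762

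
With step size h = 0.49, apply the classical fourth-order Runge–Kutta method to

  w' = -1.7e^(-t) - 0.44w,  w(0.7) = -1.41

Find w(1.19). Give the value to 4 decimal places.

RK4: k1 = f(t_n, w_n); k2 = f(t_n + h/2, w_n + (h/2)·k1); k3 = f(t_n + h/2, w_n + (h/2)·k2); k4 = f(t_n + h, w_n + h·k3); w_{n+1} = w_n + (h/6)·(k1 + 2k2 + 2k3 + k4).
t=0.700000, w=-1.410000:
  k1 = f(0.700000, -1.410000) = -0.223795
  k2 = f(0.945000, -1.464830) = -0.016230
  k3 = f(0.945000, -1.413976) = -0.038606
  k4 = f(1.190000, -1.428917) = 0.111547
  w ← -1.410000 + (0.49/6)·(k1 + 2k2 + 2k3 + k4) = -1.428123
w(1.19) ≈ -1.4281

-1.4281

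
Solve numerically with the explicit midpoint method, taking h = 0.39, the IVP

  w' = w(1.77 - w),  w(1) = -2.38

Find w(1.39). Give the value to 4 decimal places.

Midpoint: k1 = f(t_n, w_n); k2 = f(t_n + h/2, w_n + (h/2)·k1); w_{n+1} = w_n + h·k2.
t=1.000000, w=-2.380000:
  k1 = f(1.000000, -2.380000) = -9.877000
  k2 = f(1.195000, -4.306015) = -26.163412
  w ← -2.380000 + 0.39·(-26.163412) = -12.583731
w(1.39) ≈ -12.5837

-12.5837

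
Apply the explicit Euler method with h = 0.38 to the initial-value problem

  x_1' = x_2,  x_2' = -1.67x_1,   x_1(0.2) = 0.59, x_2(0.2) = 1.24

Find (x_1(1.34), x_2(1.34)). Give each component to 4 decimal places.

Euler on (x_1,x_2): x_1_{n+1} = x_1_n + h·x_1', x_2_{n+1} = x_2_n + h·x_2'.
0.200000: (0.590000, 1.240000); f=(1.240000, -0.985300) → (1.061200, 0.865586)
0.580000: (1.061200, 0.865586); f=(0.865586, -1.772204) → (1.390123, 0.192148)
0.960000: (1.390123, 0.192148); f=(0.192148, -2.321505) → (1.463139, -0.690023)
(x_1(1.34), x_2(1.34)) ≈ (1.4631, -0.6900)

1.4631, -0.6900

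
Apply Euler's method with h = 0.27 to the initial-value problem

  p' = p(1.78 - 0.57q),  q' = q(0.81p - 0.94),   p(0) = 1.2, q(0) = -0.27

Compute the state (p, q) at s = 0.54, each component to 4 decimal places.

Euler on (p,q): p_{n+1} = p_n + h·p', q_{n+1} = q_n + h·q'.
0.000000: (1.200000, -0.270000); f=(2.320680, -0.008640) → (1.826584, -0.272333)
0.270000: (1.826584, -0.272333); f=(3.534859, -0.146932) → (2.780995, -0.312005)
(p(0.54), q(0.54)) ≈ (2.7810, -0.3120)

2.7810, -0.3120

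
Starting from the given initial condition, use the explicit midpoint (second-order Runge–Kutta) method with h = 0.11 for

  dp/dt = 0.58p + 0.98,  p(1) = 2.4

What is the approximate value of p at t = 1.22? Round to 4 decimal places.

Midpoint: k1 = f(t_n, p_n); k2 = f(t_n + h/2, p_n + (h/2)·k1); p_{n+1} = p_n + h·k2.
t=1.000000, p=2.400000:
  k1 = f(1.000000, 2.400000) = 2.372000
  k2 = f(1.055000, 2.530460) = 2.447667
  p ← 2.400000 + 0.11·2.447667 = 2.669243
t=1.110000, p=2.669243:
  k1 = f(1.110000, 2.669243) = 2.528161
  k2 = f(1.165000, 2.808292) = 2.608809
  p ← 2.669243 + 0.11·2.608809 = 2.956212
p(1.22) ≈ 2.9562

2.9562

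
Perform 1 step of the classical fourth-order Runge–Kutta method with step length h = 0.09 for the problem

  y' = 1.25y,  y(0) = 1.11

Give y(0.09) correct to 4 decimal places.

RK4: k1 = f(s_n, y_n); k2 = f(s_n + h/2, y_n + (h/2)·k1); k3 = f(s_n + h/2, y_n + (h/2)·k2); k4 = f(s_n + h, y_n + h·k3); y_{n+1} = y_n + (h/6)·(k1 + 2k2 + 2k3 + k4).
s=0.000000, y=1.110000:
  k1 = f(0.000000, 1.110000) = 1.387500
  k2 = f(0.045000, 1.172438) = 1.465547
  k3 = f(0.045000, 1.175950) = 1.469937
  k4 = f(0.090000, 1.242294) = 1.552868
  y ← 1.110000 + (0.09/6)·(k1 + 2k2 + 2k3 + k4) = 1.242170
y(0.09) ≈ 1.2422

1.2422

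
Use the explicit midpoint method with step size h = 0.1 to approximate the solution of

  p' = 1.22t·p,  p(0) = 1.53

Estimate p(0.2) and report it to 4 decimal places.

Midpoint: k1 = f(t_n, p_n); k2 = f(t_n + h/2, p_n + (h/2)·k1); p_{n+1} = p_n + h·k2.
t=0.000000, p=1.530000:
  k1 = f(0.000000, 1.530000) = 0.000000
  k2 = f(0.050000, 1.530000) = 0.093330
  p ← 1.530000 + 0.1·0.093330 = 1.539333
t=0.100000, p=1.539333:
  k1 = f(0.100000, 1.539333) = 0.187799
  k2 = f(0.150000, 1.548723) = 0.283416
  p ← 1.539333 + 0.1·0.283416 = 1.567675
p(0.2) ≈ 1.5677

1.5677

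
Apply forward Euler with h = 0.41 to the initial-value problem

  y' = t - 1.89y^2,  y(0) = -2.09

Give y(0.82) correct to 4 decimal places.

-28.5335

Euler: y_{n+1} = y_n + h·f(t_n, y_n).
t=0.000000, y=-2.090000: f=-8.255709 → y ← -2.090000 + 0.41·(-8.255709) = -5.474841
t=0.410000, y=-5.474841: f=-56.240634 → y ← -5.474841 + 0.41·(-56.240634) = -28.533501
y(0.82) ≈ -28.5335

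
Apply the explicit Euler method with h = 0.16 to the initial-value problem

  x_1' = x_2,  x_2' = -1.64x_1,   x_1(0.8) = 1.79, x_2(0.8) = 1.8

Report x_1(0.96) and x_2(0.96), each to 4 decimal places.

Euler on (x_1,x_2): x_1_{n+1} = x_1_n + h·x_1', x_2_{n+1} = x_2_n + h·x_2'.
0.800000: (1.790000, 1.800000); f=(1.800000, -2.935600) → (2.078000, 1.330304)
(x_1(0.96), x_2(0.96)) ≈ (2.0780, 1.3303)

2.0780, 1.3303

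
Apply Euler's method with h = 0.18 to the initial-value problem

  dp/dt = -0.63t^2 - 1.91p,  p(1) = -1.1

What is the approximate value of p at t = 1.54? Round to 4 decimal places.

-0.6730

Euler: p_{n+1} = p_n + h·f(t_n, p_n).
t=1.000000, p=-1.100000: f=1.471000 → p ← -1.100000 + 0.18·1.471000 = -0.835220
t=1.180000, p=-0.835220: f=0.718058 → p ← -0.835220 + 0.18·0.718058 = -0.705970
t=1.360000, p=-0.705970: f=0.183154 → p ← -0.705970 + 0.18·0.183154 = -0.673002
p(1.54) ≈ -0.6730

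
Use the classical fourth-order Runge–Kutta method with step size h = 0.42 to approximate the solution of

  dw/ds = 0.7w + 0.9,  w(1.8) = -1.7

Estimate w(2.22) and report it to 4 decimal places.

RK4: k1 = f(s_n, w_n); k2 = f(s_n + h/2, w_n + (h/2)·k1); k3 = f(s_n + h/2, w_n + (h/2)·k2); k4 = f(s_n + h, w_n + h·k3); w_{n+1} = w_n + (h/6)·(k1 + 2k2 + 2k3 + k4).
s=1.800000, w=-1.700000:
  k1 = f(1.800000, -1.700000) = -0.290000
  k2 = f(2.010000, -1.760900) = -0.332630
  k3 = f(2.010000, -1.769852) = -0.338897
  k4 = f(2.220000, -1.842337) = -0.389636
  w ← -1.700000 + (0.42/6)·(k1 + 2k2 + 2k3 + k4) = -1.841588
w(2.22) ≈ -1.8416

-1.8416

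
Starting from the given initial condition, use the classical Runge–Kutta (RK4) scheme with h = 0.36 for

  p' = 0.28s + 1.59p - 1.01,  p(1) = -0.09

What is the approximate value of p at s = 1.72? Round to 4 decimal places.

RK4: k1 = f(s_n, p_n); k2 = f(s_n + h/2, p_n + (h/2)·k1); k3 = f(s_n + h/2, p_n + (h/2)·k2); k4 = f(s_n + h, p_n + h·k3); p_{n+1} = p_n + (h/6)·(k1 + 2k2 + 2k3 + k4).
s=1.000000, p=-0.090000:
  k1 = f(1.000000, -0.090000) = -0.873100
  k2 = f(1.180000, -0.247158) = -1.072581
  k3 = f(1.180000, -0.283065) = -1.129673
  k4 = f(1.360000, -0.496682) = -1.418925
  p ← -0.090000 + (0.36/6)·(k1 + 2k2 + 2k3 + k4) = -0.491792
s=1.360000, p=-0.491792:
  k1 = f(1.360000, -0.491792) = -1.411149
  k2 = f(1.540000, -0.745799) = -1.764620
  k3 = f(1.540000, -0.809424) = -1.865783
  k4 = f(1.720000, -1.163474) = -2.378324
  p ← -0.491792 + (0.36/6)·(k1 + 2k2 + 2k3 + k4) = -1.154809
p(1.72) ≈ -1.1548

-1.1548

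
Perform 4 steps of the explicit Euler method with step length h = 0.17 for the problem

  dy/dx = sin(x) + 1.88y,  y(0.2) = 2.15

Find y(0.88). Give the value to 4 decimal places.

6.9302

Euler: y_{n+1} = y_n + h·f(x_n, y_n).
x=0.200000, y=2.150000: f=4.240669 → y ← 2.150000 + 0.17·4.240669 = 2.870914
x=0.370000, y=2.870914: f=5.758933 → y ← 2.870914 + 0.17·5.758933 = 3.849932
x=0.540000, y=3.849932: f=7.752009 → y ← 3.849932 + 0.17·7.752009 = 5.167774
x=0.710000, y=5.167774: f=10.367249 → y ← 5.167774 + 0.17·10.367249 = 6.930206
y(0.88) ≈ 6.9302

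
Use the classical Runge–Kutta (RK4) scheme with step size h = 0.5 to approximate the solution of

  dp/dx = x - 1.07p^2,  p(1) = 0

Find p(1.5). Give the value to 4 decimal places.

RK4: k1 = f(x_n, p_n); k2 = f(x_n + h/2, p_n + (h/2)·k1); k3 = f(x_n + h/2, p_n + (h/2)·k2); k4 = f(x_n + h, p_n + h·k3); p_{n+1} = p_n + (h/6)·(k1 + 2k2 + 2k3 + k4).
x=1.000000, p=0.000000:
  k1 = f(1.000000, 0.000000) = 1.000000
  k2 = f(1.250000, 0.250000) = 1.183125
  k3 = f(1.250000, 0.295781) = 1.156389
  k4 = f(1.500000, 0.578195) = 1.142289
  p ← 0.000000 + (0.5/6)·(k1 + 2k2 + 2k3 + k4) = 0.568443
p(1.5) ≈ 0.5684

0.5684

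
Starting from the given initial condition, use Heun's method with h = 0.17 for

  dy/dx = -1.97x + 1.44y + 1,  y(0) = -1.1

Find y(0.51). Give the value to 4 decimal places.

Heun: k1 = f(x_n, y_n); k2 = f(x_n + h, y_n + h·k1); y_{n+1} = y_n + (h/2)·(k1 + k2).
x=0.000000, y=-1.100000:
  k1 = f(0.000000, -1.100000) = -0.584000
  k2 = f(0.170000, -1.199280) = -1.061863
  y ← -1.100000 + (0.17/2)·(-0.584000 + (-1.061863)) = -1.239898
x=0.170000, y=-1.239898:
  k1 = f(0.170000, -1.239898) = -1.120354
  k2 = f(0.340000, -1.430358) = -1.729516
  y ← -1.239898 + (0.17/2)·(-1.120354 + (-1.729516)) = -1.482137
x=0.340000, y=-1.482137:
  k1 = f(0.340000, -1.482137) = -1.804078
  k2 = f(0.510000, -1.788831) = -2.580616
  y ← -1.482137 + (0.17/2)·(-1.804078 + (-2.580616)) = -1.854836
y(0.51) ≈ -1.8548

-1.8548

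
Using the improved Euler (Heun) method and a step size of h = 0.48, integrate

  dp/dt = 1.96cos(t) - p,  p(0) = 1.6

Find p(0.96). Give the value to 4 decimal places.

1.5527

Heun: k1 = f(t_n, p_n); k2 = f(t_n + h, p_n + h·k1); p_{n+1} = p_n + (h/2)·(k1 + k2).
t=0.000000, p=1.600000:
  k1 = f(0.000000, 1.600000) = 0.360000
  k2 = f(0.480000, 1.772800) = -0.034290
  p ← 1.600000 + (0.48/2)·(0.360000 + (-0.034290)) = 1.678170
t=0.480000, p=1.678170:
  k1 = f(0.480000, 1.678170) = 0.060340
  k2 = f(0.960000, 1.707133) = -0.583034
  p ← 1.678170 + (0.48/2)·(0.060340 + (-0.583034)) = 1.552724
p(0.96) ≈ 1.5527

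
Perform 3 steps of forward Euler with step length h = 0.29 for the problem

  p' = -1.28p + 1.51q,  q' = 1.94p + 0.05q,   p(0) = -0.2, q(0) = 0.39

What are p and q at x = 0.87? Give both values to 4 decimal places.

0.2326, 0.4028

Euler on (p,q): p_{n+1} = p_n + h·p', q_{n+1} = q_n + h·q'.
0.000000: (-0.200000, 0.390000); f=(0.844900, -0.368500) → (0.045021, 0.283135)
0.290000: (0.045021, 0.283135); f=(0.369907, 0.101497) → (0.152294, 0.312569)
0.580000: (0.152294, 0.312569); f=(0.277043, 0.311079) → (0.232637, 0.402782)
(p(0.87), q(0.87)) ≈ (0.2326, 0.4028)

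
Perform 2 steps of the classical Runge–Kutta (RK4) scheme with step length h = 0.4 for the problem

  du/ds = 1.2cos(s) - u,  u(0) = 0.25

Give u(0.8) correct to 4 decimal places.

0.6910

RK4: k1 = f(s_n, u_n); k2 = f(s_n + h/2, u_n + (h/2)·k1); k3 = f(s_n + h/2, u_n + (h/2)·k2); k4 = f(s_n + h, u_n + h·k3); u_{n+1} = u_n + (h/6)·(k1 + 2k2 + 2k3 + k4).
s=0.000000, u=0.250000:
  k1 = f(0.000000, 0.250000) = 0.950000
  k2 = f(0.200000, 0.440000) = 0.736080
  k3 = f(0.200000, 0.397216) = 0.778864
  k4 = f(0.400000, 0.561546) = 0.543728
  u ← 0.250000 + (0.4/6)·(k1 + 2k2 + 2k3 + k4) = 0.551574
s=0.400000, u=0.551574:
  k1 = f(0.400000, 0.551574) = 0.553699
  k2 = f(0.600000, 0.662314) = 0.328089
  k3 = f(0.600000, 0.617192) = 0.373211
  k4 = f(0.800000, 0.700859) = 0.135189
  u ← 0.551574 + (0.4/6)·(k1 + 2k2 + 2k3 + k4) = 0.691007
u(0.8) ≈ 0.6910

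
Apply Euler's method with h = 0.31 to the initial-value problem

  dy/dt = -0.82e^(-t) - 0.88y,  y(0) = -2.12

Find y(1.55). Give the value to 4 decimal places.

Euler: y_{n+1} = y_n + h·f(t_n, y_n).
t=0.000000, y=-2.120000: f=1.045600 → y ← -2.120000 + 0.31·1.045600 = -1.795864
t=0.310000, y=-1.795864: f=0.978934 → y ← -1.795864 + 0.31·0.978934 = -1.492395
t=0.620000, y=-1.492395: f=0.872193 → y ← -1.492395 + 0.31·0.872193 = -1.222015
t=0.930000, y=-1.222015: f=0.751839 → y ← -1.222015 + 0.31·0.751839 = -0.988945
t=1.240000, y=-0.988945: f=0.632976 → y ← -0.988945 + 0.31·0.632976 = -0.792722
y(1.55) ≈ -0.7927

-0.7927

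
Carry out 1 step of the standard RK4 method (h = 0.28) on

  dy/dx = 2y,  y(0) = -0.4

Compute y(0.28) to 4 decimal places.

RK4: k1 = f(x_n, y_n); k2 = f(x_n + h/2, y_n + (h/2)·k1); k3 = f(x_n + h/2, y_n + (h/2)·k2); k4 = f(x_n + h, y_n + h·k3); y_{n+1} = y_n + (h/6)·(k1 + 2k2 + 2k3 + k4).
x=0.000000, y=-0.400000:
  k1 = f(0.000000, -0.400000) = -0.800000
  k2 = f(0.140000, -0.512000) = -1.024000
  k3 = f(0.140000, -0.543360) = -1.086720
  k4 = f(0.280000, -0.704282) = -1.408563
  y ← -0.400000 + (0.28/6)·(k1 + 2k2 + 2k3 + k4) = -0.700067
y(0.28) ≈ -0.7001

-0.7001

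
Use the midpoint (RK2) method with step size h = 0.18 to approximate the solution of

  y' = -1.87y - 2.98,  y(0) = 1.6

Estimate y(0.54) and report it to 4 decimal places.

-0.4013

Midpoint: k1 = f(x_n, y_n); k2 = f(x_n + h/2, y_n + (h/2)·k1); y_{n+1} = y_n + h·k2.
x=0.000000, y=1.600000:
  k1 = f(0.000000, 1.600000) = -5.972000
  k2 = f(0.090000, 1.062520) = -4.966912
  y ← 1.600000 + 0.18·(-4.966912) = 0.705956
x=0.180000, y=0.705956:
  k1 = f(0.180000, 0.705956) = -4.300137
  k2 = f(0.270000, 0.318943) = -3.576424
  y ← 0.705956 + 0.18·(-3.576424) = 0.062199
x=0.360000, y=0.062199:
  k1 = f(0.360000, 0.062199) = -3.096313
  k2 = f(0.450000, -0.216469) = -2.575203
  y ← 0.062199 + 0.18·(-2.575203) = -0.401337
y(0.54) ≈ -0.4013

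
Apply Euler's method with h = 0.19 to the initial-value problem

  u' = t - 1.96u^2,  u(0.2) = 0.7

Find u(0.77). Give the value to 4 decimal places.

Euler: u_{n+1} = u_n + h·f(t_n, u_n).
t=0.200000, u=0.700000: f=-0.760400 → u ← 0.700000 + 0.19·(-0.760400) = 0.555524
t=0.390000, u=0.555524: f=-0.214870 → u ← 0.555524 + 0.19·(-0.214870) = 0.514699
t=0.580000, u=0.514699: f=0.060767 → u ← 0.514699 + 0.19·0.060767 = 0.526244
u(0.77) ≈ 0.5262

0.5262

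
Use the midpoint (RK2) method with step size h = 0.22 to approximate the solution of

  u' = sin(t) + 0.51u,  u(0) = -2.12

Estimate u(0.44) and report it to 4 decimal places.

Midpoint: k1 = f(t_n, u_n); k2 = f(t_n + h/2, u_n + (h/2)·k1); u_{n+1} = u_n + h·k2.
t=0.000000, u=-2.120000:
  k1 = f(0.000000, -2.120000) = -1.081200
  k2 = f(0.110000, -2.238932) = -1.032077
  u ← -2.120000 + 0.22·(-1.032077) = -2.347057
t=0.220000, u=-2.347057:
  k1 = f(0.220000, -2.347057) = -0.978769
  k2 = f(0.330000, -2.454722) = -0.927865
  u ← -2.347057 + 0.22·(-0.927865) = -2.551187
u(0.44) ≈ -2.5512

-2.5512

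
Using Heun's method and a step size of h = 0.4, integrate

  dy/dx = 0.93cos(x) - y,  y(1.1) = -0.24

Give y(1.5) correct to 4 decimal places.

Heun: k1 = f(x_n, y_n); k2 = f(x_n + h, y_n + h·k1); y_{n+1} = y_n + (h/2)·(k1 + k2).
x=1.100000, y=-0.240000:
  k1 = f(1.100000, -0.240000) = 0.661844
  k2 = f(1.500000, 0.024738) = 0.041048
  y ← -0.240000 + (0.4/2)·(0.661844 + 0.041048) = -0.099422
y(1.5) ≈ -0.0994

-0.0994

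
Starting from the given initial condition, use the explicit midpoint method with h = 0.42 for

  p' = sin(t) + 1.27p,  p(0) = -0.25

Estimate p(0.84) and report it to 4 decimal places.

-0.2621

Midpoint: k1 = f(t_n, p_n); k2 = f(t_n + h/2, p_n + (h/2)·k1); p_{n+1} = p_n + h·k2.
t=0.000000, p=-0.250000:
  k1 = f(0.000000, -0.250000) = -0.317500
  k2 = f(0.210000, -0.316675) = -0.193717
  p ← -0.250000 + 0.42·(-0.193717) = -0.331361
t=0.420000, p=-0.331361:
  k1 = f(0.420000, -0.331361) = -0.013068
  k2 = f(0.630000, -0.334106) = 0.164831
  p ← -0.331361 + 0.42·0.164831 = -0.262132
p(0.84) ≈ -0.2621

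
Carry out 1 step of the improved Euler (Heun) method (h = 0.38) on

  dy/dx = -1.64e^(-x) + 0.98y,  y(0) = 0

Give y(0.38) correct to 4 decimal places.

Heun: k1 = f(x_n, y_n); k2 = f(x_n + h, y_n + h·k1); y_{n+1} = y_n + (h/2)·(k1 + k2).
x=0.000000, y=0.000000:
  k1 = f(0.000000, 0.000000) = -1.640000
  k2 = f(0.380000, -0.623200) = -1.732269
  y ← 0.000000 + (0.38/2)·(-1.640000 + (-1.732269)) = -0.640731
y(0.38) ≈ -0.6407

-0.6407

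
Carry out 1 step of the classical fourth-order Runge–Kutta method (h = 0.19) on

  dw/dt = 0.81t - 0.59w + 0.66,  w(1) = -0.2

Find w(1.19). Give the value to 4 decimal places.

RK4: k1 = f(t_n, w_n); k2 = f(t_n + h/2, w_n + (h/2)·k1); k3 = f(t_n + h/2, w_n + (h/2)·k2); k4 = f(t_n + h, w_n + h·k3); w_{n+1} = w_n + (h/6)·(k1 + 2k2 + 2k3 + k4).
t=1.000000, w=-0.200000:
  k1 = f(1.000000, -0.200000) = 1.588000
  k2 = f(1.095000, -0.049140) = 1.575943
  k3 = f(1.095000, -0.050285) = 1.576618
  k4 = f(1.190000, 0.099557) = 1.565161
  w ← -0.200000 + (0.19/6)·(k1 + 2k2 + 2k3 + k4) = 0.099512
w(1.19) ≈ 0.0995

0.0995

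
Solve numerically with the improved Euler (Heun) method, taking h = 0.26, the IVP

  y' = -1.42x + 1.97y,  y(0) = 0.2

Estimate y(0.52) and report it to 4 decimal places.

0.2927

Heun: k1 = f(x_n, y_n); k2 = f(x_n + h, y_n + h·k1); y_{n+1} = y_n + (h/2)·(k1 + k2).
x=0.000000, y=0.200000:
  k1 = f(0.000000, 0.200000) = 0.394000
  k2 = f(0.260000, 0.302440) = 0.226607
  y ← 0.200000 + (0.26/2)·(0.394000 + 0.226607) = 0.280679
x=0.260000, y=0.280679:
  k1 = f(0.260000, 0.280679) = 0.183737
  k2 = f(0.520000, 0.328451) = -0.091352
  y ← 0.280679 + (0.26/2)·(0.183737 + (-0.091352)) = 0.292689
y(0.52) ≈ 0.2927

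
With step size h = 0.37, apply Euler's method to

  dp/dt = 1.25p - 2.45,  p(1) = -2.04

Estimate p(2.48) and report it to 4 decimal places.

-16.3397

Euler: p_{n+1} = p_n + h·f(t_n, p_n).
t=1.000000, p=-2.040000: f=-5.000000 → p ← -2.040000 + 0.37·(-5.000000) = -3.890000
t=1.370000, p=-3.890000: f=-7.312500 → p ← -3.890000 + 0.37·(-7.312500) = -6.595625
t=1.740000, p=-6.595625: f=-10.694531 → p ← -6.595625 + 0.37·(-10.694531) = -10.552602
t=2.110000, p=-10.552602: f=-15.640752 → p ← -10.552602 + 0.37·(-15.640752) = -16.339680
p(2.48) ≈ -16.3397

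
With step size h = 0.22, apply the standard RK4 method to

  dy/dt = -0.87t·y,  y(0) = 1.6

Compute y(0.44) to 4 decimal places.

RK4: k1 = f(t_n, y_n); k2 = f(t_n + h/2, y_n + (h/2)·k1); k3 = f(t_n + h/2, y_n + (h/2)·k2); k4 = f(t_n + h, y_n + h·k3); y_{n+1} = y_n + (h/6)·(k1 + 2k2 + 2k3 + k4).
t=0.000000, y=1.600000:
  k1 = f(0.000000, 1.600000) = 0.000000
  k2 = f(0.110000, 1.600000) = -0.153120
  k3 = f(0.110000, 1.583157) = -0.151508
  k4 = f(0.220000, 1.566668) = -0.299860
  y ← 1.600000 + (0.22/6)·(k1 + 2k2 + 2k3 + k4) = 1.566666
t=0.220000, y=1.566666:
  k1 = f(0.220000, 1.566666) = -0.299860
  k2 = f(0.330000, 1.533681) = -0.440320
  k3 = f(0.330000, 1.518231) = -0.435884
  k4 = f(0.440000, 1.470771) = -0.563011
  y ← 1.566666 + (0.22/6)·(k1 + 2k2 + 2k3 + k4) = 1.470772
y(0.44) ≈ 1.4708

1.4708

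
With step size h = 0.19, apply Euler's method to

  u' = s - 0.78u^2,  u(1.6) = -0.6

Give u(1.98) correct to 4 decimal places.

Euler: u_{n+1} = u_n + h·f(s_n, u_n).
s=1.600000, u=-0.600000: f=1.319200 → u ← -0.600000 + 0.19·1.319200 = -0.349352
s=1.790000, u=-0.349352: f=1.694803 → u ← -0.349352 + 0.19·1.694803 = -0.027339
u(1.98) ≈ -0.0273

-0.0273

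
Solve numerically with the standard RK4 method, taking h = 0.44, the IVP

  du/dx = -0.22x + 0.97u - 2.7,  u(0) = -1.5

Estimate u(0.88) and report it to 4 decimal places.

RK4: k1 = f(x_n, u_n); k2 = f(x_n + h/2, u_n + (h/2)·k1); k3 = f(x_n + h/2, u_n + (h/2)·k2); k4 = f(x_n + h, u_n + h·k3); u_{n+1} = u_n + (h/6)·(k1 + 2k2 + 2k3 + k4).
x=0.000000, u=-1.500000:
  k1 = f(0.000000, -1.500000) = -4.155000
  k2 = f(0.220000, -2.414100) = -5.090077
  k3 = f(0.220000, -2.619817) = -5.289622
  k4 = f(0.440000, -3.827434) = -6.509411
  u ← -1.500000 + (0.44/6)·(k1 + 2k2 + 2k3 + k4) = -3.804413
x=0.440000, u=-3.804413:
  k1 = f(0.440000, -3.804413) = -6.487080
  k2 = f(0.660000, -5.231570) = -7.919823
  k3 = f(0.660000, -5.546774) = -8.225571
  k4 = f(0.880000, -7.423664) = -10.094554
  u ← -3.804413 + (0.44/6)·(k1 + 2k2 + 2k3 + k4) = -7.388390
u(0.88) ≈ -7.3884

-7.3884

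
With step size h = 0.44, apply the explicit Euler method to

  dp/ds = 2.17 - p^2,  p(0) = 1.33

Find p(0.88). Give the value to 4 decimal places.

Euler: p_{n+1} = p_n + h·f(s_n, p_n).
s=0.000000, p=1.330000: f=0.401100 → p ← 1.330000 + 0.44·0.401100 = 1.506484
s=0.440000, p=1.506484: f=-0.099494 → p ← 1.506484 + 0.44·(-0.099494) = 1.462707
p(0.88) ≈ 1.4627

1.4627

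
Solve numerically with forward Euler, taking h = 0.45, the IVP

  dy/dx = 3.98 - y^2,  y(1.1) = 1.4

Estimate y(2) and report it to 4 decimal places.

1.7008

Euler: y_{n+1} = y_n + h·f(x_n, y_n).
x=1.100000, y=1.400000: f=2.020000 → y ← 1.400000 + 0.45·2.020000 = 2.309000
x=1.550000, y=2.309000: f=-1.351481 → y ← 2.309000 + 0.45·(-1.351481) = 1.700834
y(2) ≈ 1.7008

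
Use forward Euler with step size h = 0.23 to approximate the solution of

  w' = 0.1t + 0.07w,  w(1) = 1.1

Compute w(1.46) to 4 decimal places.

1.1874

Euler: w_{n+1} = w_n + h·f(t_n, w_n).
t=1.000000, w=1.100000: f=0.177000 → w ← 1.100000 + 0.23·0.177000 = 1.140710
t=1.230000, w=1.140710: f=0.202850 → w ← 1.140710 + 0.23·0.202850 = 1.187365
w(1.46) ≈ 1.1874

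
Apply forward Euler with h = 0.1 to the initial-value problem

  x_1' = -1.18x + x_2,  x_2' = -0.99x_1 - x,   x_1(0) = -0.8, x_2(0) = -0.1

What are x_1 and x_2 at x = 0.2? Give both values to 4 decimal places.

Euler on (x_1,x_2): x_1_{n+1} = x_1_n + h·x_1', x_2_{n+1} = x_2_n + h·x_2'.
0.000000: (-0.800000, -0.100000); f=(-0.100000, 0.792000) → (-0.810000, -0.020800)
0.100000: (-0.810000, -0.020800); f=(-0.138800, 0.701900) → (-0.823880, 0.049390)
(x_1(0.2), x_2(0.2)) ≈ (-0.8239, 0.0494)

-0.8239, 0.0494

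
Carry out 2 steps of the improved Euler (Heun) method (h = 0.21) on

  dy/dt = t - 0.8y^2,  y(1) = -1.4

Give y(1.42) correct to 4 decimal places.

Heun: k1 = f(t_n, y_n); k2 = f(t_n + h, y_n + h·k1); y_{n+1} = y_n + (h/2)·(k1 + k2).
t=1.000000, y=-1.400000:
  k1 = f(1.000000, -1.400000) = -0.568000
  k2 = f(1.210000, -1.519280) = -0.636569
  y ← -1.400000 + (0.21/2)·(-0.568000 + (-0.636569)) = -1.526480
t=1.210000, y=-1.526480:
  k1 = f(1.210000, -1.526480) = -0.654112
  k2 = f(1.420000, -1.663843) = -0.794700
  y ← -1.526480 + (0.21/2)·(-0.654112 + (-0.794700)) = -1.678605
y(1.42) ≈ -1.6786

-1.6786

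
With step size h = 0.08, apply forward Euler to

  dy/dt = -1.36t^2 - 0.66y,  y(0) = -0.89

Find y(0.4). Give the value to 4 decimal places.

Euler: y_{n+1} = y_n + h·f(t_n, y_n).
t=0.000000, y=-0.890000: f=0.587400 → y ← -0.890000 + 0.08·0.587400 = -0.843008
t=0.080000, y=-0.843008: f=0.547681 → y ← -0.843008 + 0.08·0.547681 = -0.799193
t=0.160000, y=-0.799193: f=0.492652 → y ← -0.799193 + 0.08·0.492652 = -0.759781
t=0.240000, y=-0.759781: f=0.423120 → y ← -0.759781 + 0.08·0.423120 = -0.725932
t=0.320000, y=-0.725932: f=0.339851 → y ← -0.725932 + 0.08·0.339851 = -0.698744
y(0.4) ≈ -0.6987

-0.6987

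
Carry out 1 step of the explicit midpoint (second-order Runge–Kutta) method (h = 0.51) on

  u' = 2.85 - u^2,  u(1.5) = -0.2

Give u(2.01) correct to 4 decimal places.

Midpoint: k1 = f(x_n, u_n); k2 = f(x_n + h/2, u_n + (h/2)·k1); u_{n+1} = u_n + h·k2.
x=1.500000, u=-0.200000:
  k1 = f(1.500000, -0.200000) = 2.810000
  k2 = f(1.755000, 0.516550) = 2.583176
  u ← -0.200000 + 0.51·2.583176 = 1.117420
u(2.01) ≈ 1.1174

1.1174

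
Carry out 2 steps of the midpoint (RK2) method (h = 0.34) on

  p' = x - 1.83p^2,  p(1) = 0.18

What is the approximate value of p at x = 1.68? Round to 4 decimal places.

Midpoint: k1 = f(x_n, p_n); k2 = f(x_n + h/2, p_n + (h/2)·k1); p_{n+1} = p_n + h·k2.
x=1.000000, p=0.180000:
  k1 = f(1.000000, 0.180000) = 0.940708
  k2 = f(1.170000, 0.339920) = 0.958551
  p ← 0.180000 + 0.34·0.958551 = 0.505907
x=1.340000, p=0.505907:
  k1 = f(1.340000, 0.505907) = 0.871626
  k2 = f(1.510000, 0.654084) = 0.727079
  p ← 0.505907 + 0.34·0.727079 = 0.753114
p(1.68) ≈ 0.7531

0.7531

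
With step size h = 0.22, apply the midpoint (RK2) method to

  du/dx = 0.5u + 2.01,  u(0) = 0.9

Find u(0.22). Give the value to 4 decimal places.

Midpoint: k1 = f(x_n, u_n); k2 = f(x_n + h/2, u_n + (h/2)·k1); u_{n+1} = u_n + h·k2.
x=0.000000, u=0.900000:
  k1 = f(0.000000, 0.900000) = 2.460000
  k2 = f(0.110000, 1.170600) = 2.595300
  u ← 0.900000 + 0.22·2.595300 = 1.470966
u(0.22) ≈ 1.4710

1.4710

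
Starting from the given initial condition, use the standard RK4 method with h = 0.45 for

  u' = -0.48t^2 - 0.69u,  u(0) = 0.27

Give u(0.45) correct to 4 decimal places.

RK4: k1 = f(t_n, u_n); k2 = f(t_n + h/2, u_n + (h/2)·k1); k3 = f(t_n + h/2, u_n + (h/2)·k2); k4 = f(t_n + h, u_n + h·k3); u_{n+1} = u_n + (h/6)·(k1 + 2k2 + 2k3 + k4).
t=0.000000, u=0.270000:
  k1 = f(0.000000, 0.270000) = -0.186300
  k2 = f(0.225000, 0.228083) = -0.181677
  k3 = f(0.225000, 0.229123) = -0.182395
  k4 = f(0.450000, 0.187922) = -0.226866
  u ← 0.270000 + (0.45/6)·(k1 + 2k2 + 2k3 + k4) = 0.184402
u(0.45) ≈ 0.1844

0.1844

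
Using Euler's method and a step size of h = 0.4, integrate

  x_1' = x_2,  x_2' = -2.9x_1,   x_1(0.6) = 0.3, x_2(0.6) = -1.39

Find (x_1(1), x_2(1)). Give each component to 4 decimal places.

-0.2560, -1.7380

Euler on (x_1,x_2): x_1_{n+1} = x_1_n + h·x_1', x_2_{n+1} = x_2_n + h·x_2'.
0.600000: (0.300000, -1.390000); f=(-1.390000, -0.870000) → (-0.256000, -1.738000)
(x_1(1), x_2(1)) ≈ (-0.2560, -1.7380)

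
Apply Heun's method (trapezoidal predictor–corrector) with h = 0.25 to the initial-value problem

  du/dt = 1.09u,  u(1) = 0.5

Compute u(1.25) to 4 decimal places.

Heun: k1 = f(t_n, u_n); k2 = f(t_n + h, u_n + h·k1); u_{n+1} = u_n + (h/2)·(k1 + k2).
t=1.000000, u=0.500000:
  k1 = f(1.000000, 0.500000) = 0.545000
  k2 = f(1.250000, 0.636250) = 0.693512
  u ← 0.500000 + (0.25/2)·(0.545000 + 0.693512) = 0.654814
u(1.25) ≈ 0.6548

0.6548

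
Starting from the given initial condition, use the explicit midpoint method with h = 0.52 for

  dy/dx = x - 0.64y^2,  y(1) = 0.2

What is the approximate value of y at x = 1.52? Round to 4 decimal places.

Midpoint: k1 = f(x_n, y_n); k2 = f(x_n + h/2, y_n + (h/2)·k1); y_{n+1} = y_n + h·k2.
x=1.000000, y=0.200000:
  k1 = f(1.000000, 0.200000) = 0.974400
  k2 = f(1.260000, 0.453344) = 1.128467
  y ← 0.200000 + 0.52·1.128467 = 0.786803
y(1.52) ≈ 0.7868

0.7868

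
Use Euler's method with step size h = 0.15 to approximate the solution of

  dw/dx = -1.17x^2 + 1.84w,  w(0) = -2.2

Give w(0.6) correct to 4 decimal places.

-5.8942

Euler: w_{n+1} = w_n + h·f(x_n, w_n).
x=0.000000, w=-2.200000: f=-4.048000 → w ← -2.200000 + 0.15·(-4.048000) = -2.807200
x=0.150000, w=-2.807200: f=-5.191573 → w ← -2.807200 + 0.15·(-5.191573) = -3.585936
x=0.300000, w=-3.585936: f=-6.703422 → w ← -3.585936 + 0.15·(-6.703422) = -4.591449
x=0.450000, w=-4.591449: f=-8.685192 → w ← -4.591449 + 0.15·(-8.685192) = -5.894228
w(0.6) ≈ -5.8942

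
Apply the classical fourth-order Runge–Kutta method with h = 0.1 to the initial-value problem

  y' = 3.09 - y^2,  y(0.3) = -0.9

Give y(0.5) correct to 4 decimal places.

-0.3703

RK4: k1 = f(t_n, y_n); k2 = f(t_n + h/2, y_n + (h/2)·k1); k3 = f(t_n + h/2, y_n + (h/2)·k2); k4 = f(t_n + h, y_n + h·k3); y_{n+1} = y_n + (h/6)·(k1 + 2k2 + 2k3 + k4).
t=0.300000, y=-0.900000:
  k1 = f(0.300000, -0.900000) = 2.280000
  k2 = f(0.350000, -0.786000) = 2.472204
  k3 = f(0.350000, -0.776390) = 2.487219
  k4 = f(0.400000, -0.651278) = 2.665837
  y ← -0.900000 + (0.1/6)·(k1 + 2k2 + 2k3 + k4) = -0.652255
t=0.400000, y=-0.652255:
  k1 = f(0.400000, -0.652255) = 2.664563
  k2 = f(0.450000, -0.519027) = 2.820611
  k3 = f(0.450000, -0.511225) = 2.828649
  k4 = f(0.500000, -0.369390) = 2.953551
  y ← -0.652255 + (0.1/6)·(k1 + 2k2 + 2k3 + k4) = -0.370311
y(0.5) ≈ -0.3703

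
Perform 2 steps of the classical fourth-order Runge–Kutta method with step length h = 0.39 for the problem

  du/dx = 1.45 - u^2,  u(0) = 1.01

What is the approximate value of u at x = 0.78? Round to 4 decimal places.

1.1716

RK4: k1 = f(x_n, u_n); k2 = f(x_n + h/2, u_n + (h/2)·k1); k3 = f(x_n + h/2, u_n + (h/2)·k2); k4 = f(x_n + h, u_n + h·k3); u_{n+1} = u_n + (h/6)·(k1 + 2k2 + 2k3 + k4).
x=0.000000, u=1.010000:
  k1 = f(0.000000, 1.010000) = 0.429900
  k2 = f(0.195000, 1.093830) = 0.253535
  k3 = f(0.195000, 1.059439) = 0.327588
  k4 = f(0.390000, 1.137759) = 0.155503
  u ← 1.010000 + (0.39/6)·(k1 + 2k2 + 2k3 + k4) = 1.123597
x=0.390000, u=1.123597:
  k1 = f(0.390000, 1.123597) = 0.187529
  k2 = f(0.585000, 1.160165) = 0.104016
  k3 = f(0.585000, 1.143880) = 0.141538
  k4 = f(0.780000, 1.178797) = 0.060438
  u ← 1.123597 + (0.39/6)·(k1 + 2k2 + 2k3 + k4) = 1.171637
u(0.78) ≈ 1.1716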